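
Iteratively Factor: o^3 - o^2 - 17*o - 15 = (o - 5)*(o^2 + 4*o + 3) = (o - 5)*(o + 1)*(o + 3)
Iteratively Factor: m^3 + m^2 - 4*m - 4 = (m - 2)*(m^2 + 3*m + 2) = (m - 2)*(m + 2)*(m + 1)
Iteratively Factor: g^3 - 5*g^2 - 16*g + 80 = (g + 4)*(g^2 - 9*g + 20) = (g - 5)*(g + 4)*(g - 4)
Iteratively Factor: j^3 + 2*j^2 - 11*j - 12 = (j + 1)*(j^2 + j - 12) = (j - 3)*(j + 1)*(j + 4)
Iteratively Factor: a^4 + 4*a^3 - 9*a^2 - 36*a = (a - 3)*(a^3 + 7*a^2 + 12*a) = (a - 3)*(a + 4)*(a^2 + 3*a) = (a - 3)*(a + 3)*(a + 4)*(a)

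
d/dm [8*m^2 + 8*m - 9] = 16*m + 8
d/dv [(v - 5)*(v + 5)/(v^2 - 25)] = 0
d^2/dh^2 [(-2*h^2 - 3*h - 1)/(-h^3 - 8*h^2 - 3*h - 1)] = 2*(2*h^6 + 9*h^5 + 60*h^4 + 185*h^3 + 135*h^2 - 3*h - 6)/(h^9 + 24*h^8 + 201*h^7 + 659*h^6 + 651*h^5 + 426*h^4 + 174*h^3 + 51*h^2 + 9*h + 1)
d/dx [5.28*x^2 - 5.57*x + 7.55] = 10.56*x - 5.57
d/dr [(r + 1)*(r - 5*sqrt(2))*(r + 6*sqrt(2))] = 3*r^2 + 2*r + 2*sqrt(2)*r - 60 + sqrt(2)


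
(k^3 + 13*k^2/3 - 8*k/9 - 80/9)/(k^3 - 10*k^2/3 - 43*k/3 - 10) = (3*k^2 + 8*k - 16)/(3*(k^2 - 5*k - 6))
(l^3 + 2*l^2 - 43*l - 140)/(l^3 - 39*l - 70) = (l + 4)/(l + 2)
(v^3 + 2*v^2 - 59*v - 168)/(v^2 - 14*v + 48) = (v^2 + 10*v + 21)/(v - 6)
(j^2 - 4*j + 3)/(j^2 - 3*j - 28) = (-j^2 + 4*j - 3)/(-j^2 + 3*j + 28)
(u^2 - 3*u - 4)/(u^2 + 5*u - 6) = (u^2 - 3*u - 4)/(u^2 + 5*u - 6)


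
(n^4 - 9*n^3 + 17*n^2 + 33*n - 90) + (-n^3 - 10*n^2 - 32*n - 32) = n^4 - 10*n^3 + 7*n^2 + n - 122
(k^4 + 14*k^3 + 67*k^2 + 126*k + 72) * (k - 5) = k^5 + 9*k^4 - 3*k^3 - 209*k^2 - 558*k - 360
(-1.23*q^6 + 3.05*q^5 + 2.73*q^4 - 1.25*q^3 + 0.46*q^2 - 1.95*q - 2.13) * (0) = 0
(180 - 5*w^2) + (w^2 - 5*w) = -4*w^2 - 5*w + 180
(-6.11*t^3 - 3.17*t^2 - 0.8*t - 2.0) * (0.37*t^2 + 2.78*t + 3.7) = -2.2607*t^5 - 18.1587*t^4 - 31.7156*t^3 - 14.693*t^2 - 8.52*t - 7.4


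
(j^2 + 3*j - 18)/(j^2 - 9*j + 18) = (j + 6)/(j - 6)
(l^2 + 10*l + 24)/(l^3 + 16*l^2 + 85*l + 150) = (l + 4)/(l^2 + 10*l + 25)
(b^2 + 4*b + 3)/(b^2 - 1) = (b + 3)/(b - 1)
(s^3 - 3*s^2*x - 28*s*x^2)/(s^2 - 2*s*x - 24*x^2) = s*(-s + 7*x)/(-s + 6*x)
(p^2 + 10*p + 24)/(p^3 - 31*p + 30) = (p + 4)/(p^2 - 6*p + 5)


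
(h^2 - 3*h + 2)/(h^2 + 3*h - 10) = (h - 1)/(h + 5)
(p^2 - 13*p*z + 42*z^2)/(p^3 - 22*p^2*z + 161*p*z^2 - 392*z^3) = (p - 6*z)/(p^2 - 15*p*z + 56*z^2)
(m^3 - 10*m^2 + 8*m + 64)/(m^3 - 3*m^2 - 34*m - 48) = (m - 4)/(m + 3)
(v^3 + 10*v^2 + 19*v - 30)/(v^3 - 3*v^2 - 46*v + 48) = (v + 5)/(v - 8)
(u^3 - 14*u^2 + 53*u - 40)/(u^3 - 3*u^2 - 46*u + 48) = (u - 5)/(u + 6)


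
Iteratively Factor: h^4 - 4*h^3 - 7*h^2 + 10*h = (h - 1)*(h^3 - 3*h^2 - 10*h) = (h - 5)*(h - 1)*(h^2 + 2*h) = (h - 5)*(h - 1)*(h + 2)*(h)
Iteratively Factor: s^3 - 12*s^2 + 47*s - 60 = (s - 5)*(s^2 - 7*s + 12) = (s - 5)*(s - 4)*(s - 3)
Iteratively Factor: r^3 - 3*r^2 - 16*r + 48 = (r - 4)*(r^2 + r - 12) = (r - 4)*(r - 3)*(r + 4)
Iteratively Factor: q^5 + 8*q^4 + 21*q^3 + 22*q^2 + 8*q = (q + 1)*(q^4 + 7*q^3 + 14*q^2 + 8*q) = (q + 1)^2*(q^3 + 6*q^2 + 8*q) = (q + 1)^2*(q + 4)*(q^2 + 2*q) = (q + 1)^2*(q + 2)*(q + 4)*(q)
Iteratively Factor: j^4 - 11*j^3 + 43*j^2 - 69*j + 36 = (j - 3)*(j^3 - 8*j^2 + 19*j - 12) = (j - 3)*(j - 1)*(j^2 - 7*j + 12) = (j - 3)^2*(j - 1)*(j - 4)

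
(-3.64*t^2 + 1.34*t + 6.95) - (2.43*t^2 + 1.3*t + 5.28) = -6.07*t^2 + 0.04*t + 1.67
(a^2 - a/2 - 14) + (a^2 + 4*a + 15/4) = 2*a^2 + 7*a/2 - 41/4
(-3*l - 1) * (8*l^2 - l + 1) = -24*l^3 - 5*l^2 - 2*l - 1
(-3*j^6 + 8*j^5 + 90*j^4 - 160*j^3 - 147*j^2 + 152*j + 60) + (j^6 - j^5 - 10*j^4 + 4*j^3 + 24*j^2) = -2*j^6 + 7*j^5 + 80*j^4 - 156*j^3 - 123*j^2 + 152*j + 60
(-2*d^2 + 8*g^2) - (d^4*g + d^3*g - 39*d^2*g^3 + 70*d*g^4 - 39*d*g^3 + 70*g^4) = -d^4*g - d^3*g + 39*d^2*g^3 - 2*d^2 - 70*d*g^4 + 39*d*g^3 - 70*g^4 + 8*g^2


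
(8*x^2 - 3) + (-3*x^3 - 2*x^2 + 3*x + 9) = -3*x^3 + 6*x^2 + 3*x + 6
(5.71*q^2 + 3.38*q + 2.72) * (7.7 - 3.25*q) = -18.5575*q^3 + 32.982*q^2 + 17.186*q + 20.944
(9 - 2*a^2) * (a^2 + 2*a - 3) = -2*a^4 - 4*a^3 + 15*a^2 + 18*a - 27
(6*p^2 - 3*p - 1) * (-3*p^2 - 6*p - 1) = -18*p^4 - 27*p^3 + 15*p^2 + 9*p + 1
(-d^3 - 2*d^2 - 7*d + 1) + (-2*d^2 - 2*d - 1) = -d^3 - 4*d^2 - 9*d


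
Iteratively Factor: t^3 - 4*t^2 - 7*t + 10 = (t - 1)*(t^2 - 3*t - 10) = (t - 5)*(t - 1)*(t + 2)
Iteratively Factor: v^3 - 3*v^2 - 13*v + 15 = (v - 1)*(v^2 - 2*v - 15) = (v - 5)*(v - 1)*(v + 3)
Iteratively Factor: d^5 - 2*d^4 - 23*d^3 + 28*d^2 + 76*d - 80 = (d - 2)*(d^4 - 23*d^2 - 18*d + 40) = (d - 2)*(d + 2)*(d^3 - 2*d^2 - 19*d + 20) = (d - 2)*(d - 1)*(d + 2)*(d^2 - d - 20) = (d - 5)*(d - 2)*(d - 1)*(d + 2)*(d + 4)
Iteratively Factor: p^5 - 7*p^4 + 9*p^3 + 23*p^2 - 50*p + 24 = (p - 4)*(p^4 - 3*p^3 - 3*p^2 + 11*p - 6) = (p - 4)*(p + 2)*(p^3 - 5*p^2 + 7*p - 3) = (p - 4)*(p - 3)*(p + 2)*(p^2 - 2*p + 1) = (p - 4)*(p - 3)*(p - 1)*(p + 2)*(p - 1)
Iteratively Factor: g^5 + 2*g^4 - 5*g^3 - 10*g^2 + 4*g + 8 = (g + 2)*(g^4 - 5*g^2 + 4) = (g - 2)*(g + 2)*(g^3 + 2*g^2 - g - 2) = (g - 2)*(g + 1)*(g + 2)*(g^2 + g - 2) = (g - 2)*(g - 1)*(g + 1)*(g + 2)*(g + 2)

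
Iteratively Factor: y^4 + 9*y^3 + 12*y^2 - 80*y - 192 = (y + 4)*(y^3 + 5*y^2 - 8*y - 48) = (y + 4)^2*(y^2 + y - 12) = (y + 4)^3*(y - 3)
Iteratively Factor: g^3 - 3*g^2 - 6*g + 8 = (g + 2)*(g^2 - 5*g + 4) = (g - 4)*(g + 2)*(g - 1)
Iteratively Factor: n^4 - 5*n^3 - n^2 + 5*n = (n - 1)*(n^3 - 4*n^2 - 5*n) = (n - 5)*(n - 1)*(n^2 + n) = n*(n - 5)*(n - 1)*(n + 1)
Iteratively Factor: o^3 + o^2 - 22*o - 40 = (o + 2)*(o^2 - o - 20) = (o - 5)*(o + 2)*(o + 4)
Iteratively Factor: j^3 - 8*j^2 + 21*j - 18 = (j - 3)*(j^2 - 5*j + 6) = (j - 3)^2*(j - 2)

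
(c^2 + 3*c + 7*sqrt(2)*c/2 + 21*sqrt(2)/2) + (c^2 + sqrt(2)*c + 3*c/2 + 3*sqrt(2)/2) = 2*c^2 + 9*c/2 + 9*sqrt(2)*c/2 + 12*sqrt(2)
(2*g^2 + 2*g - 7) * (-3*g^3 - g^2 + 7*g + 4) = -6*g^5 - 8*g^4 + 33*g^3 + 29*g^2 - 41*g - 28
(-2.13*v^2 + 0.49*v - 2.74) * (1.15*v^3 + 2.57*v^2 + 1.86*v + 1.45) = -2.4495*v^5 - 4.9106*v^4 - 5.8535*v^3 - 9.2189*v^2 - 4.3859*v - 3.973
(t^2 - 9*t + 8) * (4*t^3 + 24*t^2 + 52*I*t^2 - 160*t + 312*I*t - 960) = 4*t^5 - 12*t^4 + 52*I*t^4 - 344*t^3 - 156*I*t^3 + 672*t^2 - 2392*I*t^2 + 7360*t + 2496*I*t - 7680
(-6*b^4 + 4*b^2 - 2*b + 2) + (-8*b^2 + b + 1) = -6*b^4 - 4*b^2 - b + 3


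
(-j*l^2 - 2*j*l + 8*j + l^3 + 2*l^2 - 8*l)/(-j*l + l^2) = l + 2 - 8/l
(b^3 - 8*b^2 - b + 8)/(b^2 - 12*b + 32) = (b^2 - 1)/(b - 4)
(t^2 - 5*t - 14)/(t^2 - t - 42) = (t + 2)/(t + 6)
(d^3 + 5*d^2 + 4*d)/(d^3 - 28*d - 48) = d*(d + 1)/(d^2 - 4*d - 12)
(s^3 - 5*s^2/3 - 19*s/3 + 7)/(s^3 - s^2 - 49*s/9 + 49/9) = 3*(s - 3)/(3*s - 7)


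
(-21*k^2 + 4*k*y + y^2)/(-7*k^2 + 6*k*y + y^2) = (-3*k + y)/(-k + y)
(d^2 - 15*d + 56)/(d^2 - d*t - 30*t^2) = (-d^2 + 15*d - 56)/(-d^2 + d*t + 30*t^2)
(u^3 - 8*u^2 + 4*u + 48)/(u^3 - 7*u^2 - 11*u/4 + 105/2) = 4*(u^2 - 2*u - 8)/(4*u^2 - 4*u - 35)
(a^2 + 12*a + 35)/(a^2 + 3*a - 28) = (a + 5)/(a - 4)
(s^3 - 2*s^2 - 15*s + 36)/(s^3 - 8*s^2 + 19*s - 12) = (s^2 + s - 12)/(s^2 - 5*s + 4)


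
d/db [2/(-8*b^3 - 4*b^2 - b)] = 2*(24*b^2 + 8*b + 1)/(b^2*(8*b^2 + 4*b + 1)^2)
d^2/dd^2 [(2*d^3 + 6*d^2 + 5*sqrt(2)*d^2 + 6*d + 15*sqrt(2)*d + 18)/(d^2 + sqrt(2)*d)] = 18*(sqrt(2)*d^3 + 6*d^2 + 6*sqrt(2)*d + 4)/(d^3*(d^3 + 3*sqrt(2)*d^2 + 6*d + 2*sqrt(2)))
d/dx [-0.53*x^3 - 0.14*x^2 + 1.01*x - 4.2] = -1.59*x^2 - 0.28*x + 1.01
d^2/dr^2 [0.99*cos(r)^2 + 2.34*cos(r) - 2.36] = 3.96*sin(r)^2 - 2.34*cos(r) - 1.98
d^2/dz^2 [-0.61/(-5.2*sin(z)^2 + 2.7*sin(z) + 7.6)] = (65.9776*sin(z)^4 - 25.6932*sin(z)^3 + 1.90929999999997*sin(z)^2 + 38.8692*sin(z) - 57.1082)/(-5.2*sin(z)^2 + 2.7*sin(z) + 7.6)^3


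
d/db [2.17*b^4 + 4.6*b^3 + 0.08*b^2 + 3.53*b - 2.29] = 8.68*b^3 + 13.8*b^2 + 0.16*b + 3.53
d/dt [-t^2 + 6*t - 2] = 6 - 2*t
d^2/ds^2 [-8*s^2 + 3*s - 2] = -16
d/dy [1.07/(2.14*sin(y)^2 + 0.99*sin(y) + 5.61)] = -(4.5796*sin(y) + 1.0593)*cos(y)/(2.14*sin(y)^2 + 0.99*sin(y) + 5.61)^2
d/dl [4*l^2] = 8*l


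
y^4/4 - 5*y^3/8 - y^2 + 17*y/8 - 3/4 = (y/4 + 1/2)*(y - 3)*(y - 1)*(y - 1/2)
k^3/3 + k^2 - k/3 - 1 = (k/3 + 1)*(k - 1)*(k + 1)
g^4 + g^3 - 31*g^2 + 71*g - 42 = (g - 3)*(g - 2)*(g - 1)*(g + 7)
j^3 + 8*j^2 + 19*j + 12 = (j + 1)*(j + 3)*(j + 4)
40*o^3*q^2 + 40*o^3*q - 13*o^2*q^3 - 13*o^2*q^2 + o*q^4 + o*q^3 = q*(-8*o + q)*(-5*o + q)*(o*q + o)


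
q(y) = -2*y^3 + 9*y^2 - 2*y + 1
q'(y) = -6*y^2 + 18*y - 2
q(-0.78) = 8.98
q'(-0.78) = -19.69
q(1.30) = 9.22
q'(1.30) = 11.26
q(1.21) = 8.21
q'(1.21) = 11.00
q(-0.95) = 12.74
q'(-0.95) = -24.52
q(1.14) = 7.45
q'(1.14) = 10.72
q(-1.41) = 27.32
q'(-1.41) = -39.31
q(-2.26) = 74.57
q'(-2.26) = -73.33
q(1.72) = 14.01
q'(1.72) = 11.21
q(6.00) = -119.00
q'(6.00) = -110.00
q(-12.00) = 4777.00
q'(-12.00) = -1082.00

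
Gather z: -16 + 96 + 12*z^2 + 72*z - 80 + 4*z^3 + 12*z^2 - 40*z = 4*z^3 + 24*z^2 + 32*z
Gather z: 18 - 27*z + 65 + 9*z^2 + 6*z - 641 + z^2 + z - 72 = 10*z^2 - 20*z - 630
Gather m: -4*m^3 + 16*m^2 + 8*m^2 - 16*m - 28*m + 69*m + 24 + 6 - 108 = -4*m^3 + 24*m^2 + 25*m - 78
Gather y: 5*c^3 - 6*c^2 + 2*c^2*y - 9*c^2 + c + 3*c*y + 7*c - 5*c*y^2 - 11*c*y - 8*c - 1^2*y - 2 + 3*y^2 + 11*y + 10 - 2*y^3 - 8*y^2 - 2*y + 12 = 5*c^3 - 15*c^2 - 2*y^3 + y^2*(-5*c - 5) + y*(2*c^2 - 8*c + 8) + 20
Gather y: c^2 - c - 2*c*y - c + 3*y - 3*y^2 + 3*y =c^2 - 2*c - 3*y^2 + y*(6 - 2*c)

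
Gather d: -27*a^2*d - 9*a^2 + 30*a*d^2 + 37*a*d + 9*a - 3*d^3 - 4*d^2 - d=-9*a^2 + 9*a - 3*d^3 + d^2*(30*a - 4) + d*(-27*a^2 + 37*a - 1)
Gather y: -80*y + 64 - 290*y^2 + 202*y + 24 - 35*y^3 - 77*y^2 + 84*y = -35*y^3 - 367*y^2 + 206*y + 88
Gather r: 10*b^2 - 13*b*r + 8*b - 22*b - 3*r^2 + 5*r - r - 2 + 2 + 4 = 10*b^2 - 14*b - 3*r^2 + r*(4 - 13*b) + 4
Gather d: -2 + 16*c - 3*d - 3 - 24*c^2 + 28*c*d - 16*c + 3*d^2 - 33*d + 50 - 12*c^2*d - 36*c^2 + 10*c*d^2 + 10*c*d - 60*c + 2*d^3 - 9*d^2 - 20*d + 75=-60*c^2 - 60*c + 2*d^3 + d^2*(10*c - 6) + d*(-12*c^2 + 38*c - 56) + 120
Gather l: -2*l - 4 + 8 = 4 - 2*l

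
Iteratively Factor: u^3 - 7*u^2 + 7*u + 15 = (u + 1)*(u^2 - 8*u + 15) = (u - 3)*(u + 1)*(u - 5)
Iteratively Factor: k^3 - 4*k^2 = (k - 4)*(k^2) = k*(k - 4)*(k)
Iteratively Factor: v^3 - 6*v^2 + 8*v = (v - 4)*(v^2 - 2*v) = (v - 4)*(v - 2)*(v)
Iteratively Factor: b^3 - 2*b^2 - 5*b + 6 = (b - 3)*(b^2 + b - 2) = (b - 3)*(b + 2)*(b - 1)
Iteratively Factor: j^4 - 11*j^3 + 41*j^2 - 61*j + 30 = (j - 2)*(j^3 - 9*j^2 + 23*j - 15) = (j - 3)*(j - 2)*(j^2 - 6*j + 5) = (j - 3)*(j - 2)*(j - 1)*(j - 5)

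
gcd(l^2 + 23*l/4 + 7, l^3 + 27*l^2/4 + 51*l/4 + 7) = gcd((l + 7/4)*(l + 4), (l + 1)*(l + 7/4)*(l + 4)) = l^2 + 23*l/4 + 7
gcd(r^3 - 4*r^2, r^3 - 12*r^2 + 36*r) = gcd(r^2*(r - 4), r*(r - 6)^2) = r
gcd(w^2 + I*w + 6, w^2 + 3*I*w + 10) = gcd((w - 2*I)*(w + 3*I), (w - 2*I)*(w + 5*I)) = w - 2*I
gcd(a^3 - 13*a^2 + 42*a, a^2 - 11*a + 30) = a - 6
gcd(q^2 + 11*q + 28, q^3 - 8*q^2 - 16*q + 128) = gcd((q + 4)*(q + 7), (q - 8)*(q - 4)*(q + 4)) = q + 4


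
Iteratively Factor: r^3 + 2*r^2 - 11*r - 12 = (r - 3)*(r^2 + 5*r + 4) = (r - 3)*(r + 1)*(r + 4)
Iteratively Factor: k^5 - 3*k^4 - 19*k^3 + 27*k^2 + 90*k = (k - 5)*(k^4 + 2*k^3 - 9*k^2 - 18*k) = (k - 5)*(k - 3)*(k^3 + 5*k^2 + 6*k) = k*(k - 5)*(k - 3)*(k^2 + 5*k + 6) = k*(k - 5)*(k - 3)*(k + 3)*(k + 2)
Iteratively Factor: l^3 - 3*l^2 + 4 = (l - 2)*(l^2 - l - 2) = (l - 2)^2*(l + 1)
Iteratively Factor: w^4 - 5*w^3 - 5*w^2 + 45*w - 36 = (w - 3)*(w^3 - 2*w^2 - 11*w + 12) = (w - 3)*(w - 1)*(w^2 - w - 12) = (w - 4)*(w - 3)*(w - 1)*(w + 3)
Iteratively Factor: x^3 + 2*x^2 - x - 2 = (x + 2)*(x^2 - 1) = (x - 1)*(x + 2)*(x + 1)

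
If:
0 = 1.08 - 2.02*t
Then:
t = 0.53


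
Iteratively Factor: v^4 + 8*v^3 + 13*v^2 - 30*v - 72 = (v - 2)*(v^3 + 10*v^2 + 33*v + 36) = (v - 2)*(v + 3)*(v^2 + 7*v + 12) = (v - 2)*(v + 3)^2*(v + 4)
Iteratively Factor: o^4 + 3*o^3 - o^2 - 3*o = (o - 1)*(o^3 + 4*o^2 + 3*o) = (o - 1)*(o + 3)*(o^2 + o) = o*(o - 1)*(o + 3)*(o + 1)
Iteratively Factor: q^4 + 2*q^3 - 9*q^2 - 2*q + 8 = (q + 1)*(q^3 + q^2 - 10*q + 8) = (q - 2)*(q + 1)*(q^2 + 3*q - 4) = (q - 2)*(q - 1)*(q + 1)*(q + 4)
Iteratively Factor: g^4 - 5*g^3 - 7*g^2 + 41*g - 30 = (g + 3)*(g^3 - 8*g^2 + 17*g - 10) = (g - 2)*(g + 3)*(g^2 - 6*g + 5) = (g - 2)*(g - 1)*(g + 3)*(g - 5)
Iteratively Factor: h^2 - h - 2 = (h + 1)*(h - 2)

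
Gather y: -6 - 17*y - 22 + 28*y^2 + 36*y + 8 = 28*y^2 + 19*y - 20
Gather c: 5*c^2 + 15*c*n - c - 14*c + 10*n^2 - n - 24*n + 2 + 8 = 5*c^2 + c*(15*n - 15) + 10*n^2 - 25*n + 10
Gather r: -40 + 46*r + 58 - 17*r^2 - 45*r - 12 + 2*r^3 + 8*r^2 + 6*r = 2*r^3 - 9*r^2 + 7*r + 6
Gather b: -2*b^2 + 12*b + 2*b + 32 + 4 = -2*b^2 + 14*b + 36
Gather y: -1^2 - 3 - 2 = -6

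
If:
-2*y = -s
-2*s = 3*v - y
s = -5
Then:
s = -5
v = 5/2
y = -5/2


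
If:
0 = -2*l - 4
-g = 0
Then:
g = 0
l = -2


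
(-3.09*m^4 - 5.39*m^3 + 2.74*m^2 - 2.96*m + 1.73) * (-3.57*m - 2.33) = 11.0313*m^5 + 26.442*m^4 + 2.7769*m^3 + 4.183*m^2 + 0.7207*m - 4.0309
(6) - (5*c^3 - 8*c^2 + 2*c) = -5*c^3 + 8*c^2 - 2*c + 6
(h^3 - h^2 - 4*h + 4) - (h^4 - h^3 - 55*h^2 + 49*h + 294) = -h^4 + 2*h^3 + 54*h^2 - 53*h - 290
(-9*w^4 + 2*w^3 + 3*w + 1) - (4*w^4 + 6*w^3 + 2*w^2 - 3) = -13*w^4 - 4*w^3 - 2*w^2 + 3*w + 4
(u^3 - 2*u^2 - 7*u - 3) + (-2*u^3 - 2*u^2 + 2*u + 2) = -u^3 - 4*u^2 - 5*u - 1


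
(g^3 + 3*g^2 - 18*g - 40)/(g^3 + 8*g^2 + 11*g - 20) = (g^2 - 2*g - 8)/(g^2 + 3*g - 4)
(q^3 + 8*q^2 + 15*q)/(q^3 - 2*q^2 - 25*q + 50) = q*(q + 3)/(q^2 - 7*q + 10)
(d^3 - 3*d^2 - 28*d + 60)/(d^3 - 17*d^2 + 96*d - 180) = (d^2 + 3*d - 10)/(d^2 - 11*d + 30)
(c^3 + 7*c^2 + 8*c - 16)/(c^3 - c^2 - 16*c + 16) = (c + 4)/(c - 4)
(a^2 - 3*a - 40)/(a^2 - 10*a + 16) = (a + 5)/(a - 2)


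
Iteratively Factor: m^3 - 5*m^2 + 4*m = (m - 1)*(m^2 - 4*m) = m*(m - 1)*(m - 4)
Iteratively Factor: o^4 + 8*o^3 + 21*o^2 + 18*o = (o + 2)*(o^3 + 6*o^2 + 9*o) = (o + 2)*(o + 3)*(o^2 + 3*o) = o*(o + 2)*(o + 3)*(o + 3)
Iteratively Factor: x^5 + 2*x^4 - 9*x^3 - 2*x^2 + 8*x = (x + 1)*(x^4 + x^3 - 10*x^2 + 8*x) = (x + 1)*(x + 4)*(x^3 - 3*x^2 + 2*x) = (x - 1)*(x + 1)*(x + 4)*(x^2 - 2*x) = x*(x - 1)*(x + 1)*(x + 4)*(x - 2)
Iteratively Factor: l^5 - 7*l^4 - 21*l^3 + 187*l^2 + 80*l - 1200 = (l - 5)*(l^4 - 2*l^3 - 31*l^2 + 32*l + 240) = (l - 5)^2*(l^3 + 3*l^2 - 16*l - 48) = (l - 5)^2*(l - 4)*(l^2 + 7*l + 12) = (l - 5)^2*(l - 4)*(l + 3)*(l + 4)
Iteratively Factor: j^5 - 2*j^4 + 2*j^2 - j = (j)*(j^4 - 2*j^3 + 2*j - 1) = j*(j + 1)*(j^3 - 3*j^2 + 3*j - 1) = j*(j - 1)*(j + 1)*(j^2 - 2*j + 1) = j*(j - 1)^2*(j + 1)*(j - 1)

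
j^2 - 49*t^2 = (j - 7*t)*(j + 7*t)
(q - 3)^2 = q^2 - 6*q + 9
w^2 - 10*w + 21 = (w - 7)*(w - 3)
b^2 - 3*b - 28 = (b - 7)*(b + 4)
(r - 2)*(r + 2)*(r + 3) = r^3 + 3*r^2 - 4*r - 12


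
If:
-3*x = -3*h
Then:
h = x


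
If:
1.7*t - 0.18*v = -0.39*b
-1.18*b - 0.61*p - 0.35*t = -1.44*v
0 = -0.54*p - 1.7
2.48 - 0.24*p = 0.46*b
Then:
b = 7.03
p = -3.15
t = -1.17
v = 4.14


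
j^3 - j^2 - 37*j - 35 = (j - 7)*(j + 1)*(j + 5)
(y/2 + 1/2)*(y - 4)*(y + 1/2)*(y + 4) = y^4/2 + 3*y^3/4 - 31*y^2/4 - 12*y - 4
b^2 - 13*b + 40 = (b - 8)*(b - 5)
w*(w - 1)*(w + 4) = w^3 + 3*w^2 - 4*w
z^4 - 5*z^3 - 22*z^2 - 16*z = z*(z - 8)*(z + 1)*(z + 2)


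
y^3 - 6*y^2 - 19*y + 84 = (y - 7)*(y - 3)*(y + 4)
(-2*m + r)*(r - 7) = -2*m*r + 14*m + r^2 - 7*r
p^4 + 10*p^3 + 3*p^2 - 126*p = p*(p - 3)*(p + 6)*(p + 7)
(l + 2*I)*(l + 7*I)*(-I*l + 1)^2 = -l^4 - 11*I*l^3 + 33*l^2 + 37*I*l - 14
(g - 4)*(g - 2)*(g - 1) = g^3 - 7*g^2 + 14*g - 8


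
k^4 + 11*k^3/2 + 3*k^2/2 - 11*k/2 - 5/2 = (k - 1)*(k + 1/2)*(k + 1)*(k + 5)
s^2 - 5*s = s*(s - 5)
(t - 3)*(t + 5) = t^2 + 2*t - 15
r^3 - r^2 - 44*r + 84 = (r - 6)*(r - 2)*(r + 7)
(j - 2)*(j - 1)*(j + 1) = j^3 - 2*j^2 - j + 2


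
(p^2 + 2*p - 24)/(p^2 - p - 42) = (p - 4)/(p - 7)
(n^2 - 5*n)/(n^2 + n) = (n - 5)/(n + 1)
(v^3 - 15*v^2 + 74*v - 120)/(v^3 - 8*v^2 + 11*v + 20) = (v - 6)/(v + 1)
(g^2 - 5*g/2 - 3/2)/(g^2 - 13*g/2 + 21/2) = (2*g + 1)/(2*g - 7)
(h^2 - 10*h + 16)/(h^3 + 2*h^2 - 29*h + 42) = (h - 8)/(h^2 + 4*h - 21)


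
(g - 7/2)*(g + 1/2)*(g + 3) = g^3 - 43*g/4 - 21/4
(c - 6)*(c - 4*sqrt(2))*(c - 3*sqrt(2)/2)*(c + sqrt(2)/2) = c^4 - 5*sqrt(2)*c^3 - 6*c^3 + 13*c^2/2 + 30*sqrt(2)*c^2 - 39*c + 6*sqrt(2)*c - 36*sqrt(2)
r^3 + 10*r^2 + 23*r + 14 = (r + 1)*(r + 2)*(r + 7)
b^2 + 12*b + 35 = (b + 5)*(b + 7)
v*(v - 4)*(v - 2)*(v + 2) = v^4 - 4*v^3 - 4*v^2 + 16*v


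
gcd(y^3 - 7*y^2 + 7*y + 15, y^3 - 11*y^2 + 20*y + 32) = y + 1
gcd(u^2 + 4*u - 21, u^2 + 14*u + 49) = u + 7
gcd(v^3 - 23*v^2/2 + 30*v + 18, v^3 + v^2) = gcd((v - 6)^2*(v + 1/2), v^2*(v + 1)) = 1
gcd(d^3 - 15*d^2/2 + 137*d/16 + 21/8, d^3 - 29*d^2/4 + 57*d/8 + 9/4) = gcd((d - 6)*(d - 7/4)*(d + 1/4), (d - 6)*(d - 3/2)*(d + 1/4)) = d^2 - 23*d/4 - 3/2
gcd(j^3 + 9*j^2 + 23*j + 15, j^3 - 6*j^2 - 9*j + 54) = j + 3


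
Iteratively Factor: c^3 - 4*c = (c + 2)*(c^2 - 2*c) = (c - 2)*(c + 2)*(c)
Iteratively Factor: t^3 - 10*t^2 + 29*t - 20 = (t - 5)*(t^2 - 5*t + 4) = (t - 5)*(t - 1)*(t - 4)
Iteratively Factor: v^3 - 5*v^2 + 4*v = (v)*(v^2 - 5*v + 4) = v*(v - 1)*(v - 4)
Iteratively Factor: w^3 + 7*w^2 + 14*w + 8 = (w + 1)*(w^2 + 6*w + 8) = (w + 1)*(w + 4)*(w + 2)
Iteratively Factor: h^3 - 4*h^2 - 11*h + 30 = (h + 3)*(h^2 - 7*h + 10) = (h - 5)*(h + 3)*(h - 2)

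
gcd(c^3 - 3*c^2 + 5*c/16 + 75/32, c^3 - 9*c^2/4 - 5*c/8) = c - 5/2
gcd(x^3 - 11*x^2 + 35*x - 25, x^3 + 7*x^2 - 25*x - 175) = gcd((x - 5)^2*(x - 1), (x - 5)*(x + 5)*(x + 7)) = x - 5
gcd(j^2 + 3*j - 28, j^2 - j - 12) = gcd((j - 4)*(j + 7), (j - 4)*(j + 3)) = j - 4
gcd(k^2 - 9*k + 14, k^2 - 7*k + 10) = k - 2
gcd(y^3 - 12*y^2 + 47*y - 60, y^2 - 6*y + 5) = y - 5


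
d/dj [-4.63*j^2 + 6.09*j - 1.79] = 6.09 - 9.26*j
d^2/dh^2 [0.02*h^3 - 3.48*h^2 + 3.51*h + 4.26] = 0.12*h - 6.96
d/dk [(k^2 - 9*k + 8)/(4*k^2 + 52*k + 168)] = (11*k^2 + 34*k - 241)/(2*(k^4 + 26*k^3 + 253*k^2 + 1092*k + 1764))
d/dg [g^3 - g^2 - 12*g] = 3*g^2 - 2*g - 12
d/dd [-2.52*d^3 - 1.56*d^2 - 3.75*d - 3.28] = -7.56*d^2 - 3.12*d - 3.75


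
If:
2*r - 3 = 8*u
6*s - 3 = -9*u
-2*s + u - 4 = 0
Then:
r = 13/2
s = -11/8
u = 5/4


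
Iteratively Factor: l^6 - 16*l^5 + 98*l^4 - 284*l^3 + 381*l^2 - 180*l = (l)*(l^5 - 16*l^4 + 98*l^3 - 284*l^2 + 381*l - 180) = l*(l - 1)*(l^4 - 15*l^3 + 83*l^2 - 201*l + 180) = l*(l - 4)*(l - 1)*(l^3 - 11*l^2 + 39*l - 45) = l*(l - 4)*(l - 3)*(l - 1)*(l^2 - 8*l + 15) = l*(l - 4)*(l - 3)^2*(l - 1)*(l - 5)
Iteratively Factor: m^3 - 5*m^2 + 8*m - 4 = (m - 2)*(m^2 - 3*m + 2) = (m - 2)*(m - 1)*(m - 2)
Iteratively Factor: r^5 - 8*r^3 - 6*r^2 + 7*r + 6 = (r - 1)*(r^4 + r^3 - 7*r^2 - 13*r - 6) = (r - 1)*(r + 1)*(r^3 - 7*r - 6) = (r - 1)*(r + 1)*(r + 2)*(r^2 - 2*r - 3) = (r - 1)*(r + 1)^2*(r + 2)*(r - 3)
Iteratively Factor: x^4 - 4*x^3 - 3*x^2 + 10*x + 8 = (x - 4)*(x^3 - 3*x - 2) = (x - 4)*(x - 2)*(x^2 + 2*x + 1) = (x - 4)*(x - 2)*(x + 1)*(x + 1)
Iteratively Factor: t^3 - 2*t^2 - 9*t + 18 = (t + 3)*(t^2 - 5*t + 6) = (t - 3)*(t + 3)*(t - 2)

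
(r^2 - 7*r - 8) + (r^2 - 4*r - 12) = 2*r^2 - 11*r - 20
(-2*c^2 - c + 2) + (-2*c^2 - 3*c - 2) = -4*c^2 - 4*c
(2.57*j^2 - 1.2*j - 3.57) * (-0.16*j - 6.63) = -0.4112*j^3 - 16.8471*j^2 + 8.5272*j + 23.6691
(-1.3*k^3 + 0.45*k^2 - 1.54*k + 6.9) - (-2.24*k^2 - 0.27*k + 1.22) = -1.3*k^3 + 2.69*k^2 - 1.27*k + 5.68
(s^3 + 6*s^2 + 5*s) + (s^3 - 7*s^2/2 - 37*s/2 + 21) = 2*s^3 + 5*s^2/2 - 27*s/2 + 21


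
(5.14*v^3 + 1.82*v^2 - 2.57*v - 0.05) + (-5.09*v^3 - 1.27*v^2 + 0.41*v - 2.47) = 0.0499999999999998*v^3 + 0.55*v^2 - 2.16*v - 2.52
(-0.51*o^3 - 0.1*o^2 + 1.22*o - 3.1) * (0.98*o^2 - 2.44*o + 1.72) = -0.4998*o^5 + 1.1464*o^4 + 0.5624*o^3 - 6.1868*o^2 + 9.6624*o - 5.332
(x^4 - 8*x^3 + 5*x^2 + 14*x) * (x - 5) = x^5 - 13*x^4 + 45*x^3 - 11*x^2 - 70*x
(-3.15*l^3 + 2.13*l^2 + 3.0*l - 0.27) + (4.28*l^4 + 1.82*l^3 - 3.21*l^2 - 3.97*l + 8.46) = 4.28*l^4 - 1.33*l^3 - 1.08*l^2 - 0.97*l + 8.19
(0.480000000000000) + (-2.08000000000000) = -1.60000000000000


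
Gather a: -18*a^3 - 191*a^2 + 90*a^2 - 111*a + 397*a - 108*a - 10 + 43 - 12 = -18*a^3 - 101*a^2 + 178*a + 21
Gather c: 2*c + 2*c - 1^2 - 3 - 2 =4*c - 6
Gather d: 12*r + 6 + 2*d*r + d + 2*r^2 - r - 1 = d*(2*r + 1) + 2*r^2 + 11*r + 5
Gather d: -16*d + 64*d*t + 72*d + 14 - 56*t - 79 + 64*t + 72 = d*(64*t + 56) + 8*t + 7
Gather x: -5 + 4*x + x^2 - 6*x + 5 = x^2 - 2*x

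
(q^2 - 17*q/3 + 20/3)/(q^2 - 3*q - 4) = (q - 5/3)/(q + 1)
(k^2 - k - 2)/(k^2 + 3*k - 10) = (k + 1)/(k + 5)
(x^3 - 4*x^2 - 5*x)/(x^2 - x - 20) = x*(x + 1)/(x + 4)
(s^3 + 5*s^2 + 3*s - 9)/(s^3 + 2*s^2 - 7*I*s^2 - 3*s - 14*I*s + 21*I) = (s + 3)/(s - 7*I)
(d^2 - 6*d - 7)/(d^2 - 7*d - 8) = (d - 7)/(d - 8)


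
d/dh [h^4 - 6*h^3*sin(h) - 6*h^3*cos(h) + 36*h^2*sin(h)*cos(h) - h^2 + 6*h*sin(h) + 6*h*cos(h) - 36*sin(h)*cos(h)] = -6*sqrt(2)*h^3*cos(h + pi/4) + 4*h^3 - 18*sqrt(2)*h^2*sin(h + pi/4) + 36*h^2*cos(2*h) + 36*h*sin(2*h) + 6*sqrt(2)*h*cos(h + pi/4) - 2*h + 6*sqrt(2)*sin(h + pi/4) - 36*cos(2*h)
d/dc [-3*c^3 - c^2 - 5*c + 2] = -9*c^2 - 2*c - 5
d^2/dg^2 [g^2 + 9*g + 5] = 2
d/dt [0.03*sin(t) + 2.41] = 0.03*cos(t)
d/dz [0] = 0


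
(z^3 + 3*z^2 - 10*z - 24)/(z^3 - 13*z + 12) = (z + 2)/(z - 1)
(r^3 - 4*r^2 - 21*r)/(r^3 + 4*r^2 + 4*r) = (r^2 - 4*r - 21)/(r^2 + 4*r + 4)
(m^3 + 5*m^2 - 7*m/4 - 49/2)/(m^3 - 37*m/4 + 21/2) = (2*m + 7)/(2*m - 3)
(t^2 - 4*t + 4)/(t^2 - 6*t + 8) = (t - 2)/(t - 4)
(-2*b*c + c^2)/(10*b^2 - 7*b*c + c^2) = -c/(5*b - c)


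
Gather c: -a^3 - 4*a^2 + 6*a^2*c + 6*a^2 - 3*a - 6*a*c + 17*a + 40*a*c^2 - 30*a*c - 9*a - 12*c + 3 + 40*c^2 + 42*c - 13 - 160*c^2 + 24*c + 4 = -a^3 + 2*a^2 + 5*a + c^2*(40*a - 120) + c*(6*a^2 - 36*a + 54) - 6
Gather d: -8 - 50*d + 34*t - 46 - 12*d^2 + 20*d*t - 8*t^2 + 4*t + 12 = -12*d^2 + d*(20*t - 50) - 8*t^2 + 38*t - 42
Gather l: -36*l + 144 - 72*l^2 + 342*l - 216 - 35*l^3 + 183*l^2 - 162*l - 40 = -35*l^3 + 111*l^2 + 144*l - 112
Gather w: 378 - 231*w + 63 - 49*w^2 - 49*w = -49*w^2 - 280*w + 441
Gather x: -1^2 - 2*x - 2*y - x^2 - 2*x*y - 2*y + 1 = -x^2 + x*(-2*y - 2) - 4*y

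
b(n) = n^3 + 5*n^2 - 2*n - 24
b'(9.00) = 331.00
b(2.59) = 21.73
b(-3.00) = 0.00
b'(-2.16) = -9.60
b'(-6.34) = 55.19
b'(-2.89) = -5.84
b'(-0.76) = -7.87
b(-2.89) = -0.60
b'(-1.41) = -10.14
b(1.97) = -0.89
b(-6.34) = -65.18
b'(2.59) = 44.02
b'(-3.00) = -5.00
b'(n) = 3*n^2 + 10*n - 2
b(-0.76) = -20.03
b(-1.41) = -14.04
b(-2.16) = -6.43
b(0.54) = -23.46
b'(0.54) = 4.27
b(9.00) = 1092.00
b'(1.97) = 29.34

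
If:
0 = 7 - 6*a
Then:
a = 7/6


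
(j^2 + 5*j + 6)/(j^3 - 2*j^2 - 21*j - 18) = (j + 2)/(j^2 - 5*j - 6)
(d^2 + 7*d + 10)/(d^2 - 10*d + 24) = (d^2 + 7*d + 10)/(d^2 - 10*d + 24)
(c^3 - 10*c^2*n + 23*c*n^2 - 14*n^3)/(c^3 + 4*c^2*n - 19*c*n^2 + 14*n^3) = (c - 7*n)/(c + 7*n)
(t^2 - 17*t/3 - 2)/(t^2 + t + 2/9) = 3*(t - 6)/(3*t + 2)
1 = 1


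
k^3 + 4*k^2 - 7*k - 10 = (k - 2)*(k + 1)*(k + 5)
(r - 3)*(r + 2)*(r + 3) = r^3 + 2*r^2 - 9*r - 18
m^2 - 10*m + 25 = (m - 5)^2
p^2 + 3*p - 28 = (p - 4)*(p + 7)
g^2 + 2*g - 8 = (g - 2)*(g + 4)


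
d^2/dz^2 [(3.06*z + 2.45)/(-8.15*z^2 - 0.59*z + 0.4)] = (-(3.06*z + 2.45)*(16.3*z + 0.59)*(32.6*z + 1.18) + (149.634*z + 43.5458)*(8.15*z^2 + 0.59*z - 0.4))/(8.15*z^2 + 0.59*z - 0.4)^3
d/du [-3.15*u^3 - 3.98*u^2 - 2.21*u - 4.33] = -9.45*u^2 - 7.96*u - 2.21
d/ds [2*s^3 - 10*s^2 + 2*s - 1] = 6*s^2 - 20*s + 2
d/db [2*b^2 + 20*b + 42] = 4*b + 20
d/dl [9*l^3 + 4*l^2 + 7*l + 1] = 27*l^2 + 8*l + 7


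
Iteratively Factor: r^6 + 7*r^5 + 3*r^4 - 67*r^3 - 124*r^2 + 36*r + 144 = (r - 3)*(r^5 + 10*r^4 + 33*r^3 + 32*r^2 - 28*r - 48) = (r - 3)*(r + 2)*(r^4 + 8*r^3 + 17*r^2 - 2*r - 24) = (r - 3)*(r + 2)^2*(r^3 + 6*r^2 + 5*r - 12) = (r - 3)*(r - 1)*(r + 2)^2*(r^2 + 7*r + 12) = (r - 3)*(r - 1)*(r + 2)^2*(r + 3)*(r + 4)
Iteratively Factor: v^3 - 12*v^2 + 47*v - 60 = (v - 3)*(v^2 - 9*v + 20) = (v - 5)*(v - 3)*(v - 4)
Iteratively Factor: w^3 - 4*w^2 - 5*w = (w + 1)*(w^2 - 5*w) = (w - 5)*(w + 1)*(w)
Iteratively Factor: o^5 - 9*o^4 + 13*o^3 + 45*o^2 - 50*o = (o + 2)*(o^4 - 11*o^3 + 35*o^2 - 25*o) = (o - 5)*(o + 2)*(o^3 - 6*o^2 + 5*o) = (o - 5)*(o - 1)*(o + 2)*(o^2 - 5*o) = o*(o - 5)*(o - 1)*(o + 2)*(o - 5)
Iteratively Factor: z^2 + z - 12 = (z - 3)*(z + 4)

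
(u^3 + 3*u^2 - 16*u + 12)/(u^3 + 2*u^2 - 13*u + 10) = (u + 6)/(u + 5)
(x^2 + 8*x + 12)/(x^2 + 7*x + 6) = (x + 2)/(x + 1)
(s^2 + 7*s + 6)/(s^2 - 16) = (s^2 + 7*s + 6)/(s^2 - 16)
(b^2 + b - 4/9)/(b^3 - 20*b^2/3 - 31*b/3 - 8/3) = (-9*b^2 - 9*b + 4)/(3*(-3*b^3 + 20*b^2 + 31*b + 8))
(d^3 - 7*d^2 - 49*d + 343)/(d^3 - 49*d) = (d - 7)/d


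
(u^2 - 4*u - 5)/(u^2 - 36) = (u^2 - 4*u - 5)/(u^2 - 36)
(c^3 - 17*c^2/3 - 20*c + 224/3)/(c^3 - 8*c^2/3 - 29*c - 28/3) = (3*c - 8)/(3*c + 1)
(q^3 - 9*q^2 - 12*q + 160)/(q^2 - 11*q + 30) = (q^2 - 4*q - 32)/(q - 6)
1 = 1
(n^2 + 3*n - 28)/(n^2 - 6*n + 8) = (n + 7)/(n - 2)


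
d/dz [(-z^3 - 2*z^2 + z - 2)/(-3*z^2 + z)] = (3*z^4 - 2*z^3 + z^2 - 12*z + 2)/(z^2*(9*z^2 - 6*z + 1))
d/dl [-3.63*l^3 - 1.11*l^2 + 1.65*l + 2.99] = -10.89*l^2 - 2.22*l + 1.65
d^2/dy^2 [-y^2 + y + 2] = -2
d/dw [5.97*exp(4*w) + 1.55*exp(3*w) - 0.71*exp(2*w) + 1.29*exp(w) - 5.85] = (23.88*exp(3*w) + 4.65*exp(2*w) - 1.42*exp(w) + 1.29)*exp(w)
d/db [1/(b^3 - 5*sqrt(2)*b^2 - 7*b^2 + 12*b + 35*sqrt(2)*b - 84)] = (-3*b^2 + 14*b + 10*sqrt(2)*b - 35*sqrt(2) - 12)/(b^3 - 5*sqrt(2)*b^2 - 7*b^2 + 12*b + 35*sqrt(2)*b - 84)^2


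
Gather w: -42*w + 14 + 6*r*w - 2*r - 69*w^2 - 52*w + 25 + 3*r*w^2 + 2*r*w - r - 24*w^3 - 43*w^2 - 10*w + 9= -3*r - 24*w^3 + w^2*(3*r - 112) + w*(8*r - 104) + 48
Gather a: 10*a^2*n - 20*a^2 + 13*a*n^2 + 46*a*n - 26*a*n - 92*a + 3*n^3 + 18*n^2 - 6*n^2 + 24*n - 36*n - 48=a^2*(10*n - 20) + a*(13*n^2 + 20*n - 92) + 3*n^3 + 12*n^2 - 12*n - 48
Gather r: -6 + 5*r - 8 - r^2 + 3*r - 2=-r^2 + 8*r - 16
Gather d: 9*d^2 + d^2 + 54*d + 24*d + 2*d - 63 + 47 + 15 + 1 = 10*d^2 + 80*d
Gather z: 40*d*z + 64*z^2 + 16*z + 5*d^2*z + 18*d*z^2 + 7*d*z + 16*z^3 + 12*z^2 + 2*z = 16*z^3 + z^2*(18*d + 76) + z*(5*d^2 + 47*d + 18)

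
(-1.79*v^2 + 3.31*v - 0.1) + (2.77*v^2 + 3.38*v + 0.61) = 0.98*v^2 + 6.69*v + 0.51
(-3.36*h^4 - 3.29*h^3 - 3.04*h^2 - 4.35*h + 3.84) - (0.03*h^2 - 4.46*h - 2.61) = -3.36*h^4 - 3.29*h^3 - 3.07*h^2 + 0.11*h + 6.45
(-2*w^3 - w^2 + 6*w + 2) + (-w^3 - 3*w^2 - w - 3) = -3*w^3 - 4*w^2 + 5*w - 1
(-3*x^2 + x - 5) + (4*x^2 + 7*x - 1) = x^2 + 8*x - 6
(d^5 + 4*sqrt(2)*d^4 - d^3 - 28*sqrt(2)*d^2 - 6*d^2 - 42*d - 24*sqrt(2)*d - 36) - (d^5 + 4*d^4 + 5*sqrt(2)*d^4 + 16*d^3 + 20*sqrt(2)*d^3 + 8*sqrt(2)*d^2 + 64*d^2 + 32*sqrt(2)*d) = -4*d^4 - sqrt(2)*d^4 - 20*sqrt(2)*d^3 - 17*d^3 - 70*d^2 - 36*sqrt(2)*d^2 - 56*sqrt(2)*d - 42*d - 36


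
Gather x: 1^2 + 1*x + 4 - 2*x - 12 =-x - 7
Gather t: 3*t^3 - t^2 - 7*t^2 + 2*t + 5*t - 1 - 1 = 3*t^3 - 8*t^2 + 7*t - 2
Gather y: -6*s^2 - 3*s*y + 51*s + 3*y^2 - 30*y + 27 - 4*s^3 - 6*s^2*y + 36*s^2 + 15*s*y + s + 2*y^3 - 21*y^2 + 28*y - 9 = -4*s^3 + 30*s^2 + 52*s + 2*y^3 - 18*y^2 + y*(-6*s^2 + 12*s - 2) + 18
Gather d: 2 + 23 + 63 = 88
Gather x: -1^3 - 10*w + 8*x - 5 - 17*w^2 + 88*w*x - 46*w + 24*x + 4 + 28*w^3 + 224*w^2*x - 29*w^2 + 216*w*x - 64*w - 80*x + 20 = 28*w^3 - 46*w^2 - 120*w + x*(224*w^2 + 304*w - 48) + 18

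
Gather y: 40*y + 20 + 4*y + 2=44*y + 22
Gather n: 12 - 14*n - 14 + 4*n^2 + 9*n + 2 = 4*n^2 - 5*n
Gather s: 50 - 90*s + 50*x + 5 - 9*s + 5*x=-99*s + 55*x + 55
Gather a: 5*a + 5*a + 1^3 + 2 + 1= 10*a + 4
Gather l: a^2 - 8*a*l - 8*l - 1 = a^2 + l*(-8*a - 8) - 1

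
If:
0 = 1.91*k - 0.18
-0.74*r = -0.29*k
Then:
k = 0.09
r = 0.04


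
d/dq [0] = 0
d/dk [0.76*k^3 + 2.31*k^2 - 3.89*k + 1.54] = 2.28*k^2 + 4.62*k - 3.89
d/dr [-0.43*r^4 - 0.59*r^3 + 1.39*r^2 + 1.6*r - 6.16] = -1.72*r^3 - 1.77*r^2 + 2.78*r + 1.6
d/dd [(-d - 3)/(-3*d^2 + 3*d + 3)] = (d^2 - d - (d + 3)*(2*d - 1) - 1)/(3*(-d^2 + d + 1)^2)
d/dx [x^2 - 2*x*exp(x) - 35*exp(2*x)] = -2*x*exp(x) + 2*x - 70*exp(2*x) - 2*exp(x)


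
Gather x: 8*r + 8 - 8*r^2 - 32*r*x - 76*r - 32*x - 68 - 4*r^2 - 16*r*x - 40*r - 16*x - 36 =-12*r^2 - 108*r + x*(-48*r - 48) - 96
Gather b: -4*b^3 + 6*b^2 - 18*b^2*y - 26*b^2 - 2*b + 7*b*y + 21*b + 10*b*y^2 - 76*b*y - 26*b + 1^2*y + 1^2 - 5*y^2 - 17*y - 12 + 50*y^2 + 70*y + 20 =-4*b^3 + b^2*(-18*y - 20) + b*(10*y^2 - 69*y - 7) + 45*y^2 + 54*y + 9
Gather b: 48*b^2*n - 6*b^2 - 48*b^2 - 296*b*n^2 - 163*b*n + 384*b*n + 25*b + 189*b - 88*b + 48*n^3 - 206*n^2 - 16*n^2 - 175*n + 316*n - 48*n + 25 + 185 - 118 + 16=b^2*(48*n - 54) + b*(-296*n^2 + 221*n + 126) + 48*n^3 - 222*n^2 + 93*n + 108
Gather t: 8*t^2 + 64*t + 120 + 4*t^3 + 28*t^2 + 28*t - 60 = 4*t^3 + 36*t^2 + 92*t + 60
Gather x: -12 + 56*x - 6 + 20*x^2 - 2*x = 20*x^2 + 54*x - 18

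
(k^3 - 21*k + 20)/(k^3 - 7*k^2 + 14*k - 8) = (k + 5)/(k - 2)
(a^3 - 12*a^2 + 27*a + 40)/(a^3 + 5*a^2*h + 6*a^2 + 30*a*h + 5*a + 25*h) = (a^2 - 13*a + 40)/(a^2 + 5*a*h + 5*a + 25*h)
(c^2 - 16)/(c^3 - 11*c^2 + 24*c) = (c^2 - 16)/(c*(c^2 - 11*c + 24))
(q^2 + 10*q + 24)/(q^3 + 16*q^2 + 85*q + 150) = (q + 4)/(q^2 + 10*q + 25)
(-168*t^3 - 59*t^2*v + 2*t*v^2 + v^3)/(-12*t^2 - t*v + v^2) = (56*t^2 + t*v - v^2)/(4*t - v)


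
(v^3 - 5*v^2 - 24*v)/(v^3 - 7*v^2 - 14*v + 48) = v/(v - 2)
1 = 1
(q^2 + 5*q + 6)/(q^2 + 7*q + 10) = (q + 3)/(q + 5)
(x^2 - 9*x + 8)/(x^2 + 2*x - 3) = (x - 8)/(x + 3)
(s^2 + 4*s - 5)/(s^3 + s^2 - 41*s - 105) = (s - 1)/(s^2 - 4*s - 21)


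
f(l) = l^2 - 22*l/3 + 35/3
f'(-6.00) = -19.33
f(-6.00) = 91.67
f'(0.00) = -7.33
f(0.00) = 11.67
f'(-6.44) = -20.21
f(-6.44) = 100.37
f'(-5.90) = -19.13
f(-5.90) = 89.74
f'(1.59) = -4.15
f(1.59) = 2.53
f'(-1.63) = -10.59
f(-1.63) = 26.28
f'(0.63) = -6.07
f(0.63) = 7.44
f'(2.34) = -2.65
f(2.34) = -0.02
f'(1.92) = -3.49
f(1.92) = 1.27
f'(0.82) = -5.69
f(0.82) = 6.33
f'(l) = 2*l - 22/3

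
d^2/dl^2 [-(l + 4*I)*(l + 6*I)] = -2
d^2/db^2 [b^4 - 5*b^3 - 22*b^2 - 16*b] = 12*b^2 - 30*b - 44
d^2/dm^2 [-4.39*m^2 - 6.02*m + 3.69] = -8.78000000000000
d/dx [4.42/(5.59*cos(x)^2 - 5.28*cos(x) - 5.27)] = (49.4156*cos(x) - 23.3376)*sin(x)/(-5.59*cos(x)^2 + 5.28*cos(x) + 5.27)^2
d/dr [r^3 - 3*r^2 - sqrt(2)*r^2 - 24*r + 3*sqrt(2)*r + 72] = 3*r^2 - 6*r - 2*sqrt(2)*r - 24 + 3*sqrt(2)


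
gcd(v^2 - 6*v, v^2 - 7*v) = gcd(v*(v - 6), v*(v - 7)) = v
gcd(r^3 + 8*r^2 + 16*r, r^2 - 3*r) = r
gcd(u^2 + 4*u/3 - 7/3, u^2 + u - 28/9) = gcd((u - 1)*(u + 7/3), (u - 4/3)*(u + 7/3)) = u + 7/3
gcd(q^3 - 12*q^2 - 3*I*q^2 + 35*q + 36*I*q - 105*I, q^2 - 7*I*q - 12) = q - 3*I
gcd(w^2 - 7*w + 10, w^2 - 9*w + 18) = 1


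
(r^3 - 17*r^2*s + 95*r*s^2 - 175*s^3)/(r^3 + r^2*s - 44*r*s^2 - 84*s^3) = (r^2 - 10*r*s + 25*s^2)/(r^2 + 8*r*s + 12*s^2)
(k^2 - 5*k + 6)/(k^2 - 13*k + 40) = (k^2 - 5*k + 6)/(k^2 - 13*k + 40)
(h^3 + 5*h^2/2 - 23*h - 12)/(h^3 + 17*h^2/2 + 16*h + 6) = (h - 4)/(h + 2)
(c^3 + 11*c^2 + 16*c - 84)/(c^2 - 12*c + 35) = (c^3 + 11*c^2 + 16*c - 84)/(c^2 - 12*c + 35)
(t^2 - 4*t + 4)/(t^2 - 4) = (t - 2)/(t + 2)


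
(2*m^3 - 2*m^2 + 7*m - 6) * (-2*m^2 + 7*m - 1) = -4*m^5 + 18*m^4 - 30*m^3 + 63*m^2 - 49*m + 6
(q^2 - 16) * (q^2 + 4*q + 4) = q^4 + 4*q^3 - 12*q^2 - 64*q - 64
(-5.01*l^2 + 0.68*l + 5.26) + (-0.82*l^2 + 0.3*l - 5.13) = -5.83*l^2 + 0.98*l + 0.13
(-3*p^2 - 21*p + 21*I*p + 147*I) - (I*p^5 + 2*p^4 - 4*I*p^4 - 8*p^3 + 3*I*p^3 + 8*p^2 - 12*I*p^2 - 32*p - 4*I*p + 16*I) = -I*p^5 - 2*p^4 + 4*I*p^4 + 8*p^3 - 3*I*p^3 - 11*p^2 + 12*I*p^2 + 11*p + 25*I*p + 131*I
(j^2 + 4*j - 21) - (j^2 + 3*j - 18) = j - 3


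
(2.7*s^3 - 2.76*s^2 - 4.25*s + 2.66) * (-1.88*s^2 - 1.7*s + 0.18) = -5.076*s^5 + 0.5988*s^4 + 13.168*s^3 + 1.7274*s^2 - 5.287*s + 0.4788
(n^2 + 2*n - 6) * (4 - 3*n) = -3*n^3 - 2*n^2 + 26*n - 24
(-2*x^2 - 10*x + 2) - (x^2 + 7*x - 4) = -3*x^2 - 17*x + 6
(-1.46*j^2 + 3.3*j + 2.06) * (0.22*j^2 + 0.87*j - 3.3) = -0.3212*j^4 - 0.5442*j^3 + 8.1422*j^2 - 9.0978*j - 6.798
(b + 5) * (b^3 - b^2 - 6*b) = b^4 + 4*b^3 - 11*b^2 - 30*b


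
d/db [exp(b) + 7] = exp(b)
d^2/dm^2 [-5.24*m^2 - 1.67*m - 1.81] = -10.4800000000000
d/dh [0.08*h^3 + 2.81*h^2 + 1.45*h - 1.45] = 0.24*h^2 + 5.62*h + 1.45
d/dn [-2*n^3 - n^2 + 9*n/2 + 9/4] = -6*n^2 - 2*n + 9/2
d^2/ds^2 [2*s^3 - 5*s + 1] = 12*s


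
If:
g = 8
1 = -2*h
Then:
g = 8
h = -1/2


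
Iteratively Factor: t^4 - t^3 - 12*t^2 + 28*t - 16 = (t - 2)*(t^3 + t^2 - 10*t + 8) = (t - 2)*(t - 1)*(t^2 + 2*t - 8) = (t - 2)*(t - 1)*(t + 4)*(t - 2)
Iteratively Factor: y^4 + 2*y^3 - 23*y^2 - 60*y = (y - 5)*(y^3 + 7*y^2 + 12*y) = y*(y - 5)*(y^2 + 7*y + 12) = y*(y - 5)*(y + 4)*(y + 3)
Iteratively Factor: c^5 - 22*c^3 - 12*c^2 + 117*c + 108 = (c - 4)*(c^4 + 4*c^3 - 6*c^2 - 36*c - 27) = (c - 4)*(c + 3)*(c^3 + c^2 - 9*c - 9) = (c - 4)*(c + 3)^2*(c^2 - 2*c - 3) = (c - 4)*(c + 1)*(c + 3)^2*(c - 3)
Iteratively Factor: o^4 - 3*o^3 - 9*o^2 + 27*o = (o + 3)*(o^3 - 6*o^2 + 9*o) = (o - 3)*(o + 3)*(o^2 - 3*o) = o*(o - 3)*(o + 3)*(o - 3)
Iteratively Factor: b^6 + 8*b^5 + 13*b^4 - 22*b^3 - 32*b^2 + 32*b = (b)*(b^5 + 8*b^4 + 13*b^3 - 22*b^2 - 32*b + 32) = b*(b + 4)*(b^4 + 4*b^3 - 3*b^2 - 10*b + 8) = b*(b - 1)*(b + 4)*(b^3 + 5*b^2 + 2*b - 8) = b*(b - 1)^2*(b + 4)*(b^2 + 6*b + 8) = b*(b - 1)^2*(b + 2)*(b + 4)*(b + 4)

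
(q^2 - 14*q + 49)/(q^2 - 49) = (q - 7)/(q + 7)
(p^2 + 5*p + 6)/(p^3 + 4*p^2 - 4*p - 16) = (p + 3)/(p^2 + 2*p - 8)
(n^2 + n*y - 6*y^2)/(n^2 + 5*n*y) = (n^2 + n*y - 6*y^2)/(n*(n + 5*y))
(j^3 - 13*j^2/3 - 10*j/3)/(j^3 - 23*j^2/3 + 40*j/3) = (3*j + 2)/(3*j - 8)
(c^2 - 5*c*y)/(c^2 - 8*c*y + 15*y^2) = c/(c - 3*y)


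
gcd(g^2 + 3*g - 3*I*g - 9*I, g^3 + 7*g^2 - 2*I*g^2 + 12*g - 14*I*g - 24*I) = g + 3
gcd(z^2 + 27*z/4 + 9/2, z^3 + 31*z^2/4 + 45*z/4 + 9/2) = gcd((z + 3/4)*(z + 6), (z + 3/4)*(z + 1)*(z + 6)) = z^2 + 27*z/4 + 9/2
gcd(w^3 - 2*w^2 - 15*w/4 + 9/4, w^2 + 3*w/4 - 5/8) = w - 1/2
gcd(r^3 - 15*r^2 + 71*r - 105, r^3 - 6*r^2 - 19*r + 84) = r^2 - 10*r + 21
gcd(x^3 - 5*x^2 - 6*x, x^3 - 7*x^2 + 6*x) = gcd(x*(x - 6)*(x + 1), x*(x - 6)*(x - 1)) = x^2 - 6*x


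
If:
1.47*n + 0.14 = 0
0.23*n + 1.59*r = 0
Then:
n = -0.10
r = 0.01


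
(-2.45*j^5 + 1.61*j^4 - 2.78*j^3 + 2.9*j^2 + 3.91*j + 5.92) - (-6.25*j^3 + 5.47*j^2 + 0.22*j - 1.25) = -2.45*j^5 + 1.61*j^4 + 3.47*j^3 - 2.57*j^2 + 3.69*j + 7.17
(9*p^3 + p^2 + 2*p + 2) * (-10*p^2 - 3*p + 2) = -90*p^5 - 37*p^4 - 5*p^3 - 24*p^2 - 2*p + 4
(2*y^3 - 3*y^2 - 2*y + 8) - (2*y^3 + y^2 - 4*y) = -4*y^2 + 2*y + 8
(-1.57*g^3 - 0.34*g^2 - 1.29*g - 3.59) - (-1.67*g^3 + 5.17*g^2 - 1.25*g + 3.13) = 0.0999999999999999*g^3 - 5.51*g^2 - 0.04*g - 6.72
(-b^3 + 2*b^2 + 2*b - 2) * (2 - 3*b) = 3*b^4 - 8*b^3 - 2*b^2 + 10*b - 4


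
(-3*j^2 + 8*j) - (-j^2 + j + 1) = -2*j^2 + 7*j - 1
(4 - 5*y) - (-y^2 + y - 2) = y^2 - 6*y + 6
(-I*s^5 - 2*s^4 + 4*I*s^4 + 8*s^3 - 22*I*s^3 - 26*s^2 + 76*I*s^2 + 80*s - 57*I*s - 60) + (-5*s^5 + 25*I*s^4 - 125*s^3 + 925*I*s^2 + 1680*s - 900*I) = -5*s^5 - I*s^5 - 2*s^4 + 29*I*s^4 - 117*s^3 - 22*I*s^3 - 26*s^2 + 1001*I*s^2 + 1760*s - 57*I*s - 60 - 900*I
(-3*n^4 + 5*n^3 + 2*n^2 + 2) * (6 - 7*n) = 21*n^5 - 53*n^4 + 16*n^3 + 12*n^2 - 14*n + 12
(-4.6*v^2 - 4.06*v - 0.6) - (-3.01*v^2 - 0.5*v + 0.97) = -1.59*v^2 - 3.56*v - 1.57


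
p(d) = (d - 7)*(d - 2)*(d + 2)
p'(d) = (d - 7)*(d - 2) + (d - 7)*(d + 2) + (d - 2)*(d + 2)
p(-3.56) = -91.59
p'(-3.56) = 83.86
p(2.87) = -17.50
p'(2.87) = -19.47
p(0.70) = 22.11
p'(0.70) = -12.33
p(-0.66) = 27.30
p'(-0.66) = 6.55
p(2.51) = -10.33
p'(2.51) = -20.24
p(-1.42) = 16.70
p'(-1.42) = 21.93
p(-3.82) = -114.61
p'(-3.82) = 93.26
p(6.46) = -20.38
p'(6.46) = 30.75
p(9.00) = 154.00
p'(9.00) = 113.00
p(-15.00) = -4862.00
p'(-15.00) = 881.00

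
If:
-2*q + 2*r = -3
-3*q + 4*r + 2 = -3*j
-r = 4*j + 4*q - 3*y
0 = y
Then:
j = 37/22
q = -23/22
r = -28/11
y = 0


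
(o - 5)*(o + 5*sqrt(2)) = o^2 - 5*o + 5*sqrt(2)*o - 25*sqrt(2)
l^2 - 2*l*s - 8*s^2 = (l - 4*s)*(l + 2*s)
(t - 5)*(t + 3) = t^2 - 2*t - 15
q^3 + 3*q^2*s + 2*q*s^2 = q*(q + s)*(q + 2*s)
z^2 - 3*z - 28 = (z - 7)*(z + 4)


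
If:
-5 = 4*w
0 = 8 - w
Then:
No Solution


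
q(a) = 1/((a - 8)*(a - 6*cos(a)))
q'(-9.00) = -0.00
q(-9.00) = 0.02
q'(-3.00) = 0.00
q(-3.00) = -0.03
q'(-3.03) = 0.00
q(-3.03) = -0.03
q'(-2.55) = -0.04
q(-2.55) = -0.04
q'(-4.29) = 0.16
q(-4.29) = 0.04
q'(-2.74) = -0.02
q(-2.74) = -0.03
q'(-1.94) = -9.16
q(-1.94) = -0.45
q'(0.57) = 0.03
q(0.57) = 0.03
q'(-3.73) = 0.23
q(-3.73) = -0.07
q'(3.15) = -0.00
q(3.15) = -0.02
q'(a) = (-6*sin(a) - 1)/((a - 8)*(a - 6*cos(a))^2) - 1/((a - 8)^2*(a - 6*cos(a)))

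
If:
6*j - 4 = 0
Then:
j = 2/3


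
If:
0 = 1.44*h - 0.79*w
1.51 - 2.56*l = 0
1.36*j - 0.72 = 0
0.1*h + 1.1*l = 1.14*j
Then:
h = -0.45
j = 0.53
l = 0.59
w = -0.83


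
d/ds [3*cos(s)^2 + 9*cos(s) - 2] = -3*(2*cos(s) + 3)*sin(s)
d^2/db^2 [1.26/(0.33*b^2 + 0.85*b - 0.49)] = (-0.274428*b^2 - 0.70686*b + 1.26*(0.66*b + 0.85)*(1.32*b + 1.7) + 0.407484)/(0.33*b^2 + 0.85*b - 0.49)^3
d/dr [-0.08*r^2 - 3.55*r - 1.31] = -0.16*r - 3.55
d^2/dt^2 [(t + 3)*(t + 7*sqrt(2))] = 2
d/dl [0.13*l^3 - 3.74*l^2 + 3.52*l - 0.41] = 0.39*l^2 - 7.48*l + 3.52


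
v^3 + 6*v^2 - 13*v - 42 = (v - 3)*(v + 2)*(v + 7)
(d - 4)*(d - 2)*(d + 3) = d^3 - 3*d^2 - 10*d + 24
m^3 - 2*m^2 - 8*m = m*(m - 4)*(m + 2)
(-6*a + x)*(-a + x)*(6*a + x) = 36*a^3 - 36*a^2*x - a*x^2 + x^3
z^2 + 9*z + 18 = (z + 3)*(z + 6)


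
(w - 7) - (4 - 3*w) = 4*w - 11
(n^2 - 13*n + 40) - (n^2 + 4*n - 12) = 52 - 17*n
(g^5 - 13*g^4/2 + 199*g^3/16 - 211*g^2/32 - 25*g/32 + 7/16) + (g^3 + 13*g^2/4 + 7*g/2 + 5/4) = g^5 - 13*g^4/2 + 215*g^3/16 - 107*g^2/32 + 87*g/32 + 27/16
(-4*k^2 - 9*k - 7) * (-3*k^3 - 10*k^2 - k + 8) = 12*k^5 + 67*k^4 + 115*k^3 + 47*k^2 - 65*k - 56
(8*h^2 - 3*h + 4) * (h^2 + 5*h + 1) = 8*h^4 + 37*h^3 - 3*h^2 + 17*h + 4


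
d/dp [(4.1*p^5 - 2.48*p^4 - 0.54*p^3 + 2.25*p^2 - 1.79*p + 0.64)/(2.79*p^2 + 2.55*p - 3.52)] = (34.317*p^6 + 27.9816*p^5 - 92.6386*p^4 + 32.1644*p^3 + 16.434*p^2 - 19.4112*p + 4.6688)/(7.7841*p^4 + 14.229*p^3 - 13.1391*p^2 - 17.952*p + 12.3904)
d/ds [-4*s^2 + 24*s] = 24 - 8*s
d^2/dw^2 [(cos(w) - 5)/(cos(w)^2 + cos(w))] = (2*(cos(w) - 5)*(2*cos(w) + 1)^2*sin(w)^2 - (cos(w) + 1)^2*cos(w)^3 + (cos(w) + 1)*(-10*cos(w) - 17*cos(2*w) + 4*cos(3*w) - 1)*cos(w)/2)/((cos(w) + 1)^3*cos(w)^3)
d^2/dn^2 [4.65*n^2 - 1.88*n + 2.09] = 9.30000000000000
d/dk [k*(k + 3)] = 2*k + 3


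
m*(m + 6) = m^2 + 6*m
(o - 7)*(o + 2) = o^2 - 5*o - 14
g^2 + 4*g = g*(g + 4)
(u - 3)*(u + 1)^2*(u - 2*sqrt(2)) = u^4 - 2*sqrt(2)*u^3 - u^3 - 5*u^2 + 2*sqrt(2)*u^2 - 3*u + 10*sqrt(2)*u + 6*sqrt(2)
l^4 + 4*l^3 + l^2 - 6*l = l*(l - 1)*(l + 2)*(l + 3)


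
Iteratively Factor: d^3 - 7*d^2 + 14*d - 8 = (d - 4)*(d^2 - 3*d + 2) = (d - 4)*(d - 2)*(d - 1)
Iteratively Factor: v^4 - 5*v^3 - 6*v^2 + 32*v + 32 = (v - 4)*(v^3 - v^2 - 10*v - 8) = (v - 4)*(v + 2)*(v^2 - 3*v - 4) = (v - 4)^2*(v + 2)*(v + 1)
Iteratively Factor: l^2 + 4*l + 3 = (l + 1)*(l + 3)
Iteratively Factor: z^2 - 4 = (z - 2)*(z + 2)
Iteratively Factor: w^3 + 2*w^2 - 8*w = (w - 2)*(w^2 + 4*w) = (w - 2)*(w + 4)*(w)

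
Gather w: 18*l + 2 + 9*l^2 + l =9*l^2 + 19*l + 2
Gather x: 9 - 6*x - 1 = 8 - 6*x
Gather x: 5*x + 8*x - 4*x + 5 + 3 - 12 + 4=9*x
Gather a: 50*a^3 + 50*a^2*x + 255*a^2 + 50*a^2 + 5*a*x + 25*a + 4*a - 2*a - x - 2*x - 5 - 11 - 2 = 50*a^3 + a^2*(50*x + 305) + a*(5*x + 27) - 3*x - 18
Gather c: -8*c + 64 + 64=128 - 8*c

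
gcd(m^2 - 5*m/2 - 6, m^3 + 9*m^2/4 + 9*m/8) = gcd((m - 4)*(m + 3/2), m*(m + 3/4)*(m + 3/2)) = m + 3/2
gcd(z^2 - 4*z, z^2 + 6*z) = z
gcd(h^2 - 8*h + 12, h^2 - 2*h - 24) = h - 6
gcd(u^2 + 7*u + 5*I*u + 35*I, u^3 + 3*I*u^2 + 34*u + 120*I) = u + 5*I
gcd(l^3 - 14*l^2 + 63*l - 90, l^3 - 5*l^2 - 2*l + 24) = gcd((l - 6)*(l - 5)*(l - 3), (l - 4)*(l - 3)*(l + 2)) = l - 3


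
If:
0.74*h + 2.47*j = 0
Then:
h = -3.33783783783784*j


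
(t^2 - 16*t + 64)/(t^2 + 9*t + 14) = (t^2 - 16*t + 64)/(t^2 + 9*t + 14)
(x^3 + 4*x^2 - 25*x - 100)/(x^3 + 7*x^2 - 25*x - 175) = (x + 4)/(x + 7)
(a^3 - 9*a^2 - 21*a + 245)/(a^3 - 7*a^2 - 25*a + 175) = (a - 7)/(a - 5)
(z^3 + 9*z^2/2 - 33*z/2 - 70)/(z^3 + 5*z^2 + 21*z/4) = 2*(z^2 + z - 20)/(z*(2*z + 3))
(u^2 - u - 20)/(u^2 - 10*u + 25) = (u + 4)/(u - 5)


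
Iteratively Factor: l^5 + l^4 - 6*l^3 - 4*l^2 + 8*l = (l - 2)*(l^4 + 3*l^3 - 4*l) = (l - 2)*(l - 1)*(l^3 + 4*l^2 + 4*l) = l*(l - 2)*(l - 1)*(l^2 + 4*l + 4) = l*(l - 2)*(l - 1)*(l + 2)*(l + 2)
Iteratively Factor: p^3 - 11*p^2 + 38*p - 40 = (p - 2)*(p^2 - 9*p + 20) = (p - 4)*(p - 2)*(p - 5)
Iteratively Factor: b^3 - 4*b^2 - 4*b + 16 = (b - 2)*(b^2 - 2*b - 8) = (b - 2)*(b + 2)*(b - 4)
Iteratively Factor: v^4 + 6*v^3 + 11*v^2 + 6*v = (v + 2)*(v^3 + 4*v^2 + 3*v) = (v + 2)*(v + 3)*(v^2 + v) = (v + 1)*(v + 2)*(v + 3)*(v)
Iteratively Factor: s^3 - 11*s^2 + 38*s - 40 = (s - 5)*(s^2 - 6*s + 8) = (s - 5)*(s - 2)*(s - 4)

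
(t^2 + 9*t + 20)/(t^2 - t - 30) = (t + 4)/(t - 6)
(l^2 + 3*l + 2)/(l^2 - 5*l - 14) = (l + 1)/(l - 7)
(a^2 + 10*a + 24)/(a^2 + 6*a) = (a + 4)/a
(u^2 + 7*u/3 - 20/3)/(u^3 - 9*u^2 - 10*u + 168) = (u - 5/3)/(u^2 - 13*u + 42)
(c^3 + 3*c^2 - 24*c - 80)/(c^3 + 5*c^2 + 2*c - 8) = (c^2 - c - 20)/(c^2 + c - 2)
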